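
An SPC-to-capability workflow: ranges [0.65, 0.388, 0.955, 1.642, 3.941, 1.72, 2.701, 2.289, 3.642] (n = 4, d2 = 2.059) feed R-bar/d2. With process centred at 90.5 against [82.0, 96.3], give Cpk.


R_bar = (0.65 + 0.388 + 0.955 + 1.642 + 3.941 + 1.72 + 2.701 + 2.289 + 3.642) / 9 = 1.992
sigma = R_bar / d2 = 1.992 / 2.059 = 0.96745993
Cp = (USL - LSL)/(6*sigma) = (96.3 - 82.0)/(6*0.96745993) = 2.4635
Cpu = (96.3 - 90.5)/(3*0.96745993) = 1.9984
Cpl = (90.5 - 82.0)/(3*0.96745993) = 2.9286
Cpk = min(Cpu, Cpl) = 1.9984

1.9984


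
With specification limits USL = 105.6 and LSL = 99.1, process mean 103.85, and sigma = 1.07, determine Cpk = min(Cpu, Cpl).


Cpu = (USL - mean) / (3*sigma) = (105.6 - 103.85) / (3*1.07) = 0.5452
Cpl = (mean - LSL) / (3*sigma) = (103.85 - 99.1) / (3*1.07) = 1.4798
Cpk = min(Cpu, Cpl) = 0.5452

0.5452


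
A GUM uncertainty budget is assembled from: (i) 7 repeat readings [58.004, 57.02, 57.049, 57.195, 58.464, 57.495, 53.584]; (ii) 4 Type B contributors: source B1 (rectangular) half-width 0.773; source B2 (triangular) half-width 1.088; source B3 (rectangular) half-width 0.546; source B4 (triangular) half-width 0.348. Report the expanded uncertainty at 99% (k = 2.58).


mean = (58.004 + 57.02 + 57.049 + 57.195 + 58.464 + 57.495 + 53.584) / 7 = 56.973
s = sqrt(sum((x - mean)^2)/(n-1)) = 1.5864592
u_A = s / sqrt(n) = 1.5864592 / sqrt(7) = 0.59962522
u_B1 = 0.773 / sqrt(3) = 0.44629176
u_B2 = 1.088 / sqrt(6) = 0.44417414
u_B3 = 0.546 / sqrt(3) = 0.31523325
u_B4 = 0.348 / sqrt(6) = 0.14207041
uc = sqrt(0.59962522^2 + 0.44629176^2 + 0.44417414^2 + 0.31523325^2 + 0.14207041^2) = 0.9357208
U = k * uc = 2.58 * 0.9357208
U = 2.4142

2.4142


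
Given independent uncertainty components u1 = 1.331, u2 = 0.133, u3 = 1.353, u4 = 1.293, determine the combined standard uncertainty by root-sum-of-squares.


uc = sqrt(1.331^2 + 0.133^2 + 1.353^2 + 1.293^2)
uc = sqrt(5.291708)
uc = 2.3004

2.3004


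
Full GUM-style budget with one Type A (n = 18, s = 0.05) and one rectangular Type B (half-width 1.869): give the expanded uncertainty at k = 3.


u_A = s / sqrt(n) = 0.05 / sqrt(18) = 0.011785113
u_B = half_width / sqrt(3) = 1.869 / sqrt(3) = 1.0790677
uc = sqrt(u_A^2 + u_B^2) = sqrt(0.011785113^2 + 1.0790677^2) = 1.0791321
U = k * uc = 3 * 1.0791321
U = 3.2374

3.2374


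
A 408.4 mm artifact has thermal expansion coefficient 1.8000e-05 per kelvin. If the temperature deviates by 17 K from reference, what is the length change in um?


dL = L * alpha * dT
= 408.4 * 1.8000e-05 * 17
= 0.1249704 mm
dL_um = 0.1249704 * 1000 = 124.9704 um

124.9704


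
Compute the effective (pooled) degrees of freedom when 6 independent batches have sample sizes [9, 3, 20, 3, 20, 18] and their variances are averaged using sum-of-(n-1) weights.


nu = sum_i (n_i - 1)
nu = ((9 - 1) + (3 - 1) + (20 - 1) + (3 - 1) + (20 - 1) + (18 - 1))
nu = 8 + 2 + 19 + 2 + 19 + 17
nu = 67

67


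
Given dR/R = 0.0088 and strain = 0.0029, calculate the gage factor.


GF = (dR/R) / epsilon
= 0.0088 / 0.0029
= 3.0345

3.0345


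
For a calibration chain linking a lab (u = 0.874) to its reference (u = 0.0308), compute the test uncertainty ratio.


TUR = u_lab / u_ref
= 0.874 / 0.0308
= 28.3766

28.3766


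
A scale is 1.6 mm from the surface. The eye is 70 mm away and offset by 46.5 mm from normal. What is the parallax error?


error = h * offset / d
= 1.6 * 46.5 / 70
= 1.0629

1.0629


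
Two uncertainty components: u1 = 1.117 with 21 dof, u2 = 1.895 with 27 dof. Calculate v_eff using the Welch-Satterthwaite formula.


uc = sqrt(u1^2 + u2^2) = sqrt(1.117^2 + 1.895^2) = 2.1997077
v_eff = uc^4 / (u1^4/v1 + u2^4/v2)
= 2.1997077^4 / (1.117^4/21 + 1.895^4/27)
= 23.413153 / 0.55173955
v_eff = 42.4352

42.4352


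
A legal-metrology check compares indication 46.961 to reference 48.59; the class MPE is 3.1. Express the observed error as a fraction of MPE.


e = indication - reference = 46.961 - 48.59 = -1.6290
|e| = 1.6290
ratio = |e| / MPE = 1.6290 / 3.1
ratio = 0.5255

0.5255


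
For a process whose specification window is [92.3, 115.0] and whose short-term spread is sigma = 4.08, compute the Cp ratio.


Cp = (USL - LSL) / (6 * sigma)
= (115.0 - 92.3) / (6 * 4.08)
= 22.7000 / 24.4800
= 0.9273

0.9273


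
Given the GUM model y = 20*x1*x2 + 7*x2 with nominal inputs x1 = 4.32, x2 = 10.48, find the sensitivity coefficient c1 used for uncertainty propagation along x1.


y = 20*x1*x2 + 7*x2
dy/dx1 = 20*x2
Evaluate at x2 = 10.48: c1 = 20 * 10.48
c1 = 209.6000

209.6000


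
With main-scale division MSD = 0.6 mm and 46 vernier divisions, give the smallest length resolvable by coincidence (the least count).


LC = MSD / n_div
= 0.6 / 46
= 0.0130

0.0130


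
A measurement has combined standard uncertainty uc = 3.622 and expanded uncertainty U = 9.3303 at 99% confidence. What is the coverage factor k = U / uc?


k = U / uc
k = 9.3303 / 3.622
k = 2.576

2.576


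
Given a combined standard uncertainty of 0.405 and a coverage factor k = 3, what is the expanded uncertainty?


U = k * uc
U = 3 * 0.405
U = 1.2150

1.2150


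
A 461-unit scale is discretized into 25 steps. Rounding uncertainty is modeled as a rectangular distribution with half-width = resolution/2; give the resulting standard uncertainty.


resolution = range / divisions
resolution = 461 / 25 = 18.44
u_res = resolution / (2*sqrt(3))
u_res = 18.44 / 3.4641016
u_res = 5.3232

5.3232


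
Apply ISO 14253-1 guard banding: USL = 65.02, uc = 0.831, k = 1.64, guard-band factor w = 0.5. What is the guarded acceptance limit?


U = k * uc = 1.64 * 0.831 = 1.36284
guard band g = w * U = 0.5 * 1.36284 = 0.68142
AL = USL - g = 65.02 - 0.68142
AL = 64.3386

64.3386


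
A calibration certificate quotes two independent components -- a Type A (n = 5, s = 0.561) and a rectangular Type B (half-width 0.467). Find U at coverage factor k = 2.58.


u_A = s / sqrt(n) = 0.561 / sqrt(5) = 0.25088683
u_B = half_width / sqrt(3) = 0.467 / sqrt(3) = 0.26962258
uc = sqrt(u_A^2 + u_B^2) = sqrt(0.25088683^2 + 0.26962258^2) = 0.36829409
U = k * uc = 2.58 * 0.36829409
U = 0.9502

0.9502


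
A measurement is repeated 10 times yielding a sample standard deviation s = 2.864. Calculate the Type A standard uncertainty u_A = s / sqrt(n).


u_A = s / sqrt(n)
u_A = 2.864 / sqrt(10)
u_A = 2.864 / 3.1622777
u_A = 0.9057

0.9057


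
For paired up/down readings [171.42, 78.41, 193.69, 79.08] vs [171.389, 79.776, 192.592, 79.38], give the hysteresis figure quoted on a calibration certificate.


|171.42 - 171.389| = 0.0310
|78.41 - 79.776| = 1.3660
|193.69 - 192.592| = 1.0980
|79.08 - 79.38| = 0.3000
hysteresis = max(diffs) = 1.3660

1.3660


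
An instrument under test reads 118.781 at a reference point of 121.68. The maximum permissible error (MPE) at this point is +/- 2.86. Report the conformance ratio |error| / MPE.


e = indication - reference = 118.781 - 121.68 = -2.8990
|e| = 2.8990
ratio = |e| / MPE = 2.8990 / 2.86
ratio = 1.0136

1.0136


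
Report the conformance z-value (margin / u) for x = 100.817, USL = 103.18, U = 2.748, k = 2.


u = U / k = 2.748 / 2 = 1.374
margin = |USL - x| = |103.18 - 100.817| = 2.363
z = margin / u = 2.363 / 1.374
z = 1.7198

1.7198


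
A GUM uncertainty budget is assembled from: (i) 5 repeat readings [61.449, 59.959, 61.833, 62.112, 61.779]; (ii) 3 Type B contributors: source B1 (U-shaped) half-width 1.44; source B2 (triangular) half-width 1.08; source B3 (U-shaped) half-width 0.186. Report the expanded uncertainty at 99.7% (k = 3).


mean = (61.449 + 59.959 + 61.833 + 62.112 + 61.779) / 5 = 61.4264
s = sqrt(sum((x - mean)^2)/(n-1)) = 0.85344467
u_A = s / sqrt(n) = 0.85344467 / sqrt(5) = 0.38167206
u_B1 = 1.44 / sqrt(2) = 1.0182338
u_B2 = 1.08 / sqrt(6) = 0.44090815
u_B3 = 0.186 / sqrt(2) = 0.13152186
uc = sqrt(0.38167206^2 + 1.0182338^2 + 0.44090815^2 + 0.13152186^2) = 1.1807505
U = k * uc = 3 * 1.1807505
U = 3.5423

3.5423


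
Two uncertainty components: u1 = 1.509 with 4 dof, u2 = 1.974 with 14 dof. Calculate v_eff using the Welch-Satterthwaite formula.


uc = sqrt(u1^2 + u2^2) = sqrt(1.509^2 + 1.974^2) = 2.4847046
v_eff = uc^4 / (u1^4/v1 + u2^4/v2)
= 2.4847046^4 / (1.509^4/4 + 1.974^4/14)
= 38.115275 / 2.3808519
v_eff = 16.0091

16.0091


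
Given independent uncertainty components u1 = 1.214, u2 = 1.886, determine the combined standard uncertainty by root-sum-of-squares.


uc = sqrt(1.214^2 + 1.886^2)
uc = sqrt(5.030792)
uc = 2.2429

2.2429


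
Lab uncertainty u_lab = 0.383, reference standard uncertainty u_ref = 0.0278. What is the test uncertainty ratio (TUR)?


TUR = u_lab / u_ref
= 0.383 / 0.0278
= 13.7770

13.7770


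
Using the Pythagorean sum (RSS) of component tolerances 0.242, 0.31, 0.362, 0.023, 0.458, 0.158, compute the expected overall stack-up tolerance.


RSS = sqrt(0.242^2 + 0.31^2 + 0.362^2 + 0.023^2 + 0.458^2 + 0.158^2)
= sqrt(0.520965)
= 0.7218

0.7218


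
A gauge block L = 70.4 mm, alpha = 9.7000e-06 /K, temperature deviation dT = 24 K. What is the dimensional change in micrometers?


dL = L * alpha * dT
= 70.4 * 9.7000e-06 * 24
= 0.0163891 mm
dL_um = 0.0163891 * 1000 = 16.3891 um

16.3891


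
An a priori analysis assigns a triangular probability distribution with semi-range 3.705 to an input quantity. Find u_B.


u_B = half_width / sqrt(6)
u_B = 3.705 / 2.4494897
u_B = 1.5126

1.5126


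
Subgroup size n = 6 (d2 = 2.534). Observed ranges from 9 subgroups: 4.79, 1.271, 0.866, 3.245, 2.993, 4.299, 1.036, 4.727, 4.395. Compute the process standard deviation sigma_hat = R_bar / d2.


R_bar = (4.79 + 1.271 + 0.866 + 3.245 + 2.993 + 4.299 + 1.036 + 4.727 + 4.395) / 9
R_bar = 27.622 / 9 = 3.0691111
sigma_hat = R_bar / d2 = 3.0691111 / 2.534 = 1.2112

1.2112


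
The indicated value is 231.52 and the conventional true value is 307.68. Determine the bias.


Systematic error = measured - true
= 231.52 - 307.68
= -76.1600

-76.1600


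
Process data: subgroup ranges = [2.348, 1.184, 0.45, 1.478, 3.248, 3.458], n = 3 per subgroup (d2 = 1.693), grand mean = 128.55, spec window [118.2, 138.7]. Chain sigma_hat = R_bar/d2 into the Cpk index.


R_bar = (2.348 + 1.184 + 0.45 + 1.478 + 3.248 + 3.458) / 6 = 2.0276667
sigma = R_bar / d2 = 2.0276667 / 1.693 = 1.1976767
Cp = (USL - LSL)/(6*sigma) = (138.7 - 118.2)/(6*1.1976767) = 2.8527
Cpu = (138.7 - 128.55)/(3*1.1976767) = 2.8249
Cpl = (128.55 - 118.2)/(3*1.1976767) = 2.8806
Cpk = min(Cpu, Cpl) = 2.8249

2.8249


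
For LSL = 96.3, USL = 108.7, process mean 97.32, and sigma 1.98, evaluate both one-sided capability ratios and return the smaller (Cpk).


Cpu = (USL - mean) / (3*sigma) = (108.7 - 97.32) / (3*1.98) = 1.9158
Cpl = (mean - LSL) / (3*sigma) = (97.32 - 96.3) / (3*1.98) = 0.1717
Cpk = min(Cpu, Cpl) = 0.1717

0.1717


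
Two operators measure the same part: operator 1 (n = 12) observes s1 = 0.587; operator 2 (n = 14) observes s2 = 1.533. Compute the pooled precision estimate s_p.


s_p = sqrt(((n1-1)*s1^2 + (n2-1)*s2^2) / (n1+n2-2))
numerator = (12-1)*0.587^2 + (14-1)*1.533^2 = 3.790259 + 30.551157 = 34.341416
denominator = 12 + 14 - 2 = 24
s_p^2 = 34.341416 / 24 = 1.4308923
s_p = sqrt(1.4308923) = 1.1962

1.1962


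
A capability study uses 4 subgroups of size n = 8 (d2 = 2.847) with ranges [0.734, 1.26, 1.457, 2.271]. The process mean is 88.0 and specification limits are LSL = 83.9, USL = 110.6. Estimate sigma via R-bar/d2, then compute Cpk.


R_bar = (0.734 + 1.26 + 1.457 + 2.271) / 4 = 1.4305
sigma = R_bar / d2 = 1.4305 / 2.847 = 0.50245873
Cp = (USL - LSL)/(6*sigma) = (110.6 - 83.9)/(6*0.50245873) = 8.8564
Cpu = (110.6 - 88.0)/(3*0.50245873) = 14.9929
Cpl = (88.0 - 83.9)/(3*0.50245873) = 2.7200
Cpk = min(Cpu, Cpl) = 2.7200

2.7200


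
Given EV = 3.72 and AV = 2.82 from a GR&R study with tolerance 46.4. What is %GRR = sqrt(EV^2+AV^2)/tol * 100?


GRR = sqrt(EV^2 + AV^2) = sqrt(3.72^2 + 2.82^2) = 4.6680617
%GRR = GRR / tol * 100 = 4.6680617 / 46.4 * 100
%GRR = 10.0605

10.0605


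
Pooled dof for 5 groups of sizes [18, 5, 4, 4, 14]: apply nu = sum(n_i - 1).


nu = sum_i (n_i - 1)
nu = ((18 - 1) + (5 - 1) + (4 - 1) + (4 - 1) + (14 - 1))
nu = 17 + 4 + 3 + 3 + 13
nu = 40

40


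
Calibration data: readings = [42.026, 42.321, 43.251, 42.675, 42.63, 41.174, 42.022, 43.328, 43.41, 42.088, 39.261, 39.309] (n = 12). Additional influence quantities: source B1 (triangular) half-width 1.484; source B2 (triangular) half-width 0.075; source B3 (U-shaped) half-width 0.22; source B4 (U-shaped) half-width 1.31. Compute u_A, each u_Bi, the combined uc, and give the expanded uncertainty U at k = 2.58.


mean = (42.026 + 42.321 + 43.251 + 42.675 + 42.63 + 41.174 + 42.022 + 43.328 + 43.41 + 42.088 + 39.261 + 39.309) / 12 = 41.95791667
s = sqrt(sum((x - mean)^2)/(n-1)) = 1.4040779
u_A = s / sqrt(n) = 1.4040779 / sqrt(12) = 0.40532238
u_B1 = 1.484 / sqrt(6) = 0.60584046
u_B2 = 0.075 / sqrt(6) = 0.030618622
u_B3 = 0.22 / sqrt(2) = 0.15556349
u_B4 = 1.31 / sqrt(2) = 0.92630988
uc = sqrt(0.40532238^2 + 0.60584046^2 + 0.030618622^2 + 0.15556349^2 + 0.92630988^2) = 1.1893344
U = k * uc = 2.58 * 1.1893344
U = 3.0685

3.0685


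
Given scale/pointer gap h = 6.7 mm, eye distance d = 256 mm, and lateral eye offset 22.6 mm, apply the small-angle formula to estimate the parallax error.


error = h * offset / d
= 6.7 * 22.6 / 256
= 0.5915

0.5915


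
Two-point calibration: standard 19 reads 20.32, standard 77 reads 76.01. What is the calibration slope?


slope = (y2 - y1) / (x2 - x1)
= (76.01 - 20.32) / (77 - 19)
= 55.6900 / 58
= 0.9602

0.9602


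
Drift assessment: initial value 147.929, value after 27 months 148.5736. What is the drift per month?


rate = (v2 - v1) / months
= (148.5736 - 147.929) / 27
= 0.6446 / 27
= 0.0239

0.0239


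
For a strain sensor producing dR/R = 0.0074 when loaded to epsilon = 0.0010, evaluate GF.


GF = (dR/R) / epsilon
= 0.0074 / 0.0010
= 7.4000

7.4000


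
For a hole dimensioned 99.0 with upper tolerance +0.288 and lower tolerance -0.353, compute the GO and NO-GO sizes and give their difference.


GO = nominal - lower_tol (smallest hole = maximum material condition)
GO = 99.0 - 0.353 = 98.647
NO-GO = nominal + upper_tol (largest hole = least material condition)
NO-GO = 99.0 + 0.288 = 99.288
spread = NO-GO - GO = 99.288 - 98.647 = 0.6410

0.6410


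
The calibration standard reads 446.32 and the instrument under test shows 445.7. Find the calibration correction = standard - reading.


Correction = standard - reading
= 446.32 - 445.7
= 0.6200

0.6200


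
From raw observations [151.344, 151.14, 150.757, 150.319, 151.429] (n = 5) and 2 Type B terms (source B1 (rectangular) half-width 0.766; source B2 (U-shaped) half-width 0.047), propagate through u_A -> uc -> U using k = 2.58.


mean = (151.344 + 151.14 + 150.757 + 150.319 + 151.429) / 5 = 150.9978
s = sqrt(sum((x - mean)^2)/(n-1)) = 0.45955489
u_A = s / sqrt(n) = 0.45955489 / sqrt(5) = 0.20551919
u_B1 = 0.766 / sqrt(3) = 0.44225031
u_B2 = 0.047 / sqrt(2) = 0.033234019
uc = sqrt(0.20551919^2 + 0.44225031^2 + 0.033234019^2) = 0.48880259
U = k * uc = 2.58 * 0.48880259
U = 1.2611

1.2611


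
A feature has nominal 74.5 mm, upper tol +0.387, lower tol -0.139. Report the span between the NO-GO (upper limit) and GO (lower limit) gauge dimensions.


GO = nominal - lower_tol (smallest hole = maximum material condition)
GO = 74.5 - 0.139 = 74.361
NO-GO = nominal + upper_tol (largest hole = least material condition)
NO-GO = 74.5 + 0.387 = 74.887
spread = NO-GO - GO = 74.887 - 74.361 = 0.5260

0.5260


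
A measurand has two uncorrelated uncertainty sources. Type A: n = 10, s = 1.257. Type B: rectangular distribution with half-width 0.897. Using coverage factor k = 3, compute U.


u_A = s / sqrt(n) = 1.257 / sqrt(10) = 0.3974983
u_B = half_width / sqrt(3) = 0.897 / sqrt(3) = 0.51788319
uc = sqrt(u_A^2 + u_B^2) = sqrt(0.3974983^2 + 0.51788319^2) = 0.652846
U = k * uc = 3 * 0.652846
U = 1.9585

1.9585


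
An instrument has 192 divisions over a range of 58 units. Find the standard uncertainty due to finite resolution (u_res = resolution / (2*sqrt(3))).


resolution = range / divisions
resolution = 58 / 192 = 0.30208333
u_res = resolution / (2*sqrt(3))
u_res = 0.30208333 / 3.4641016
u_res = 0.0872

0.0872


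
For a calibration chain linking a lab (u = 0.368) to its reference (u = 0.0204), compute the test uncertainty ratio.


TUR = u_lab / u_ref
= 0.368 / 0.0204
= 18.0392

18.0392


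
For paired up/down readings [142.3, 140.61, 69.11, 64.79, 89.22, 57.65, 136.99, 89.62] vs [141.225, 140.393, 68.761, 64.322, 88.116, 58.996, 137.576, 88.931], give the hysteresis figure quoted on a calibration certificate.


|142.3 - 141.225| = 1.0750
|140.61 - 140.393| = 0.2170
|69.11 - 68.761| = 0.3490
|64.79 - 64.322| = 0.4680
|89.22 - 88.116| = 1.1040
|57.65 - 58.996| = 1.3460
|136.99 - 137.576| = 0.5860
|89.62 - 88.931| = 0.6890
hysteresis = max(diffs) = 1.3460

1.3460


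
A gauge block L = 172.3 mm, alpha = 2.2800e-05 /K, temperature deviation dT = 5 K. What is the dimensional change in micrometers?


dL = L * alpha * dT
= 172.3 * 2.2800e-05 * 5
= 0.0196422 mm
dL_um = 0.0196422 * 1000 = 19.6422 um

19.6422


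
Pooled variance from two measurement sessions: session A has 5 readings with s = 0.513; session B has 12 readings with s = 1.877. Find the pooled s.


s_p = sqrt(((n1-1)*s1^2 + (n2-1)*s2^2) / (n1+n2-2))
numerator = (5-1)*0.513^2 + (12-1)*1.877^2 = 1.052676 + 38.754419 = 39.807095
denominator = 5 + 12 - 2 = 15
s_p^2 = 39.807095 / 15 = 2.6538063
s_p = sqrt(2.6538063) = 1.6291

1.6291


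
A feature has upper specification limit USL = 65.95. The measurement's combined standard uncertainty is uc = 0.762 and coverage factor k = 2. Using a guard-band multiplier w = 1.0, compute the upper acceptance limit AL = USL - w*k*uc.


U = k * uc = 2 * 0.762 = 1.524
guard band g = w * U = 1.0 * 1.524 = 1.524
AL = USL - g = 65.95 - 1.524
AL = 64.4260

64.4260


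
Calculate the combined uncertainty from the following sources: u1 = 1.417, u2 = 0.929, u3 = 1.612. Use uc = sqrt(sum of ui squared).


uc = sqrt(1.417^2 + 0.929^2 + 1.612^2)
uc = sqrt(5.469474)
uc = 2.3387

2.3387


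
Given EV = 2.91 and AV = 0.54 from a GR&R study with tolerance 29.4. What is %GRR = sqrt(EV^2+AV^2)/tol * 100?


GRR = sqrt(EV^2 + AV^2) = sqrt(2.91^2 + 0.54^2) = 2.959679
%GRR = GRR / tol * 100 = 2.959679 / 29.4 * 100
%GRR = 10.0669

10.0669


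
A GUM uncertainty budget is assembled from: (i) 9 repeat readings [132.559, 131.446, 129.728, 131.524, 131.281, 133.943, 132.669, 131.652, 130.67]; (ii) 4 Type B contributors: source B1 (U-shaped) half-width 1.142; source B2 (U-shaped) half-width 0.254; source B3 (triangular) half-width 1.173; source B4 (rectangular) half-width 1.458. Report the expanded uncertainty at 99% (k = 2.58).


mean = (132.559 + 131.446 + 129.728 + 131.524 + 131.281 + 133.943 + 132.669 + 131.652 + 130.67) / 9 = 131.7191111
s = sqrt(sum((x - mean)^2)/(n-1)) = 1.2210469
u_A = s / sqrt(n) = 1.2210469 / sqrt(9) = 0.40701563
u_B1 = 1.142 / sqrt(2) = 0.80751594
u_B2 = 0.254 / sqrt(2) = 0.17960512
u_B3 = 1.173 / sqrt(6) = 0.47887524
u_B4 = 1.458 / sqrt(3) = 0.84177669
uc = sqrt(0.40701563^2 + 0.80751594^2 + 0.17960512^2 + 0.47887524^2 + 0.84177669^2) = 1.337128
U = k * uc = 2.58 * 1.337128
U = 3.4498

3.4498


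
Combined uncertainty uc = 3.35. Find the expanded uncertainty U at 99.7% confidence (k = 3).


U = k * uc
U = 3 * 3.35
U = 10.0500

10.0500


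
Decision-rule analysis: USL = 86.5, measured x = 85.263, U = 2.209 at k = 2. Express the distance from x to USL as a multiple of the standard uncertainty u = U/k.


u = U / k = 2.209 / 2 = 1.1045
margin = |USL - x| = |86.5 - 85.263| = 1.237
z = margin / u = 1.237 / 1.1045
z = 1.1200

1.1200


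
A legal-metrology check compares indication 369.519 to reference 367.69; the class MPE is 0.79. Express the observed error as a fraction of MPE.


e = indication - reference = 369.519 - 367.69 = 1.8290
|e| = 1.8290
ratio = |e| / MPE = 1.8290 / 0.79
ratio = 2.3152

2.3152


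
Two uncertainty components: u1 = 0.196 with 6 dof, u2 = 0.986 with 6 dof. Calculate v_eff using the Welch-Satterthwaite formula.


uc = sqrt(u1^2 + u2^2) = sqrt(0.196^2 + 0.986^2) = 1.005292
v_eff = uc^4 / (u1^4/v1 + u2^4/v2)
= 1.005292^4 / (0.196^4/6 + 0.986^4/6)
= 1.0213366 / 0.15777348
v_eff = 6.4734

6.4734


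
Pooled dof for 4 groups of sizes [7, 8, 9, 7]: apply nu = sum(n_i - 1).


nu = sum_i (n_i - 1)
nu = ((7 - 1) + (8 - 1) + (9 - 1) + (7 - 1))
nu = 6 + 7 + 8 + 6
nu = 27

27


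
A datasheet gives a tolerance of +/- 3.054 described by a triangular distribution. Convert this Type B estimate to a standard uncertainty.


u_B = half_width / sqrt(6)
u_B = 3.054 / 2.4494897
u_B = 1.2468

1.2468


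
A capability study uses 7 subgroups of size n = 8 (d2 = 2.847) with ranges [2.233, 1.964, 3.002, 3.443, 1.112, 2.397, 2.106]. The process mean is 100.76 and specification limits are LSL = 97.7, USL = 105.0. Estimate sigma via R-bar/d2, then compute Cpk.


R_bar = (2.233 + 1.964 + 3.002 + 3.443 + 1.112 + 2.397 + 2.106) / 7 = 2.3224286
sigma = R_bar / d2 = 2.3224286 / 2.847 = 0.81574591
Cp = (USL - LSL)/(6*sigma) = (105.0 - 97.7)/(6*0.81574591) = 1.4915
Cpu = (105.0 - 100.76)/(3*0.81574591) = 1.7326
Cpl = (100.76 - 97.7)/(3*0.81574591) = 1.2504
Cpk = min(Cpu, Cpl) = 1.2504

1.2504


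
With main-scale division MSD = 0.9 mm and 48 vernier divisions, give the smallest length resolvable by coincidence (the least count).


LC = MSD / n_div
= 0.9 / 48
= 0.0187

0.0187


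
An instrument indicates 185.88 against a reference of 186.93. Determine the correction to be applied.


Correction = standard - reading
= 186.93 - 185.88
= 1.0500

1.0500


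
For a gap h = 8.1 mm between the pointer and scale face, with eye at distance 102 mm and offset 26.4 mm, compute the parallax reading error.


error = h * offset / d
= 8.1 * 26.4 / 102
= 2.0965

2.0965


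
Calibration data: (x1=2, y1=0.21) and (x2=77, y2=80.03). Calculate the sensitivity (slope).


slope = (y2 - y1) / (x2 - x1)
= (80.03 - 0.21) / (77 - 2)
= 79.8200 / 75
= 1.0643

1.0643


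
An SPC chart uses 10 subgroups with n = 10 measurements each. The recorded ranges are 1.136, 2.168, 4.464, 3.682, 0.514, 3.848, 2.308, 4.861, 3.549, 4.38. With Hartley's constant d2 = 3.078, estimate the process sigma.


R_bar = (1.136 + 2.168 + 4.464 + 3.682 + 0.514 + 3.848 + 2.308 + 4.861 + 3.549 + 4.38) / 10
R_bar = 30.91 / 10 = 3.091
sigma_hat = R_bar / d2 = 3.091 / 3.078 = 1.0042

1.0042


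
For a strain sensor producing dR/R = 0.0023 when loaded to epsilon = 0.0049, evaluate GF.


GF = (dR/R) / epsilon
= 0.0023 / 0.0049
= 0.4694

0.4694


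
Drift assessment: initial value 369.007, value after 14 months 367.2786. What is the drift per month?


rate = (v2 - v1) / months
= (367.2786 - 369.007) / 14
= -1.7284 / 14
= -0.1235

-0.1235


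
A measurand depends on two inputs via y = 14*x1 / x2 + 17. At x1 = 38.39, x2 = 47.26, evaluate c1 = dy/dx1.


y = 14*x1 / x2 + 17
dy/dx1 = 14/x2
Evaluate at x2 = 47.26: c1 = 14 / 47.26
c1 = 0.2962

0.2962


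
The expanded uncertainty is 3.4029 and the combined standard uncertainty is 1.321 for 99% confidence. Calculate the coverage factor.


k = U / uc
k = 3.4029 / 1.321
k = 2.576

2.576


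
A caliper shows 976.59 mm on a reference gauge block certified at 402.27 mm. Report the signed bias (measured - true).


Systematic error = measured - true
= 976.59 - 402.27
= 574.3200

574.3200


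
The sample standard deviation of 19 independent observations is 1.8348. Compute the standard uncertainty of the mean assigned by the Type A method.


u_A = s / sqrt(n)
u_A = 1.8348 / sqrt(19)
u_A = 1.8348 / 4.3588989
u_A = 0.4209

0.4209


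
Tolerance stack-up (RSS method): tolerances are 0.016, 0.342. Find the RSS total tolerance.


RSS = sqrt(0.016^2 + 0.342^2)
= sqrt(0.11722)
= 0.3424

0.3424


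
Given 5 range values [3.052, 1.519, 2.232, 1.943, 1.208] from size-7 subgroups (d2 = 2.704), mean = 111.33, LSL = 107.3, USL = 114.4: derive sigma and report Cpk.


R_bar = (3.052 + 1.519 + 2.232 + 1.943 + 1.208) / 5 = 1.9908
sigma = R_bar / d2 = 1.9908 / 2.704 = 0.7362426
Cp = (USL - LSL)/(6*sigma) = (114.4 - 107.3)/(6*0.7362426) = 1.6073
Cpu = (114.4 - 111.33)/(3*0.7362426) = 1.3899
Cpl = (111.33 - 107.3)/(3*0.7362426) = 1.8246
Cpk = min(Cpu, Cpl) = 1.3899

1.3899


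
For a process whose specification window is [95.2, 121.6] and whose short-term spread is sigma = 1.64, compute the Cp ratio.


Cp = (USL - LSL) / (6 * sigma)
= (121.6 - 95.2) / (6 * 1.64)
= 26.4000 / 9.8400
= 2.6829

2.6829


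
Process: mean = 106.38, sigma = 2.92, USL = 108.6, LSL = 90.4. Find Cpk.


Cpu = (USL - mean) / (3*sigma) = (108.6 - 106.38) / (3*2.92) = 0.2534
Cpl = (mean - LSL) / (3*sigma) = (106.38 - 90.4) / (3*2.92) = 1.8242
Cpk = min(Cpu, Cpl) = 0.2534

0.2534


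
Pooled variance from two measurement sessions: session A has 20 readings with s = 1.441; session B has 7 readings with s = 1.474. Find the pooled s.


s_p = sqrt(((n1-1)*s1^2 + (n2-1)*s2^2) / (n1+n2-2))
numerator = (20-1)*1.441^2 + (7-1)*1.474^2 = 39.453139 + 13.036056 = 52.489195
denominator = 20 + 7 - 2 = 25
s_p^2 = 52.489195 / 25 = 2.0995678
s_p = sqrt(2.0995678) = 1.4490

1.4490


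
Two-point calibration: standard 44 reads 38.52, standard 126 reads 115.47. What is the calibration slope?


slope = (y2 - y1) / (x2 - x1)
= (115.47 - 38.52) / (126 - 44)
= 76.9500 / 82
= 0.9384

0.9384


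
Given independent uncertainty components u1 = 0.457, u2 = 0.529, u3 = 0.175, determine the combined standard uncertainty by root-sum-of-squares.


uc = sqrt(0.457^2 + 0.529^2 + 0.175^2)
uc = sqrt(0.519315)
uc = 0.7206

0.7206


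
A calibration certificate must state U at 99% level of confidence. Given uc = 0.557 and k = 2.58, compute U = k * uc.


U = k * uc
U = 2.58 * 0.557
U = 1.4371

1.4371


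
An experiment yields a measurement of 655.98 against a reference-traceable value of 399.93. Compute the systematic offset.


Systematic error = measured - true
= 655.98 - 399.93
= 256.0500

256.0500


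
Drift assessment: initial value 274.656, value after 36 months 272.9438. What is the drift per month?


rate = (v2 - v1) / months
= (272.9438 - 274.656) / 36
= -1.7122 / 36
= -0.0476

-0.0476


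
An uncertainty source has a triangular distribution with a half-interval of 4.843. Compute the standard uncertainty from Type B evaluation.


u_B = half_width / sqrt(6)
u_B = 4.843 / 2.4494897
u_B = 1.9771

1.9771


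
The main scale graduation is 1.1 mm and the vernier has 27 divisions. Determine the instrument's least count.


LC = MSD / n_div
= 1.1 / 27
= 0.0407

0.0407


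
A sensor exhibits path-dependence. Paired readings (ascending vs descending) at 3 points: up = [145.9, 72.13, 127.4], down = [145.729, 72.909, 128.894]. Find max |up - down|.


|145.9 - 145.729| = 0.1710
|72.13 - 72.909| = 0.7790
|127.4 - 128.894| = 1.4940
hysteresis = max(diffs) = 1.4940

1.4940


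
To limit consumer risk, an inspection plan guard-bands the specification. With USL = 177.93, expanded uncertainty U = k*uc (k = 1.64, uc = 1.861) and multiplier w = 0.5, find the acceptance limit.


U = k * uc = 1.64 * 1.861 = 3.05204
guard band g = w * U = 0.5 * 3.05204 = 1.52602
AL = USL - g = 177.93 - 1.52602
AL = 176.4040

176.4040


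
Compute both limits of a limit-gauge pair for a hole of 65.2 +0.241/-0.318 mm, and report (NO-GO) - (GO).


GO = nominal - lower_tol (smallest hole = maximum material condition)
GO = 65.2 - 0.318 = 64.882
NO-GO = nominal + upper_tol (largest hole = least material condition)
NO-GO = 65.2 + 0.241 = 65.441
spread = NO-GO - GO = 65.441 - 64.882 = 0.5590

0.5590


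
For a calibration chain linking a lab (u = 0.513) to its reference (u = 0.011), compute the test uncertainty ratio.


TUR = u_lab / u_ref
= 0.513 / 0.011
= 46.6364

46.6364


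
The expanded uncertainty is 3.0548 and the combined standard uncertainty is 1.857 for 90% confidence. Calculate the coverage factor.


k = U / uc
k = 3.0548 / 1.857
k = 1.645

1.645


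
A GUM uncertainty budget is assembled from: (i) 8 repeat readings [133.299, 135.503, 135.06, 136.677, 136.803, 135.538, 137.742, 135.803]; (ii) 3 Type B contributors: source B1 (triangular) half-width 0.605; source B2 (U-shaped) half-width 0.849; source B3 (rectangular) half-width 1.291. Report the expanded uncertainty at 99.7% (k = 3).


mean = (133.299 + 135.503 + 135.06 + 136.677 + 136.803 + 135.538 + 137.742 + 135.803) / 8 = 135.803125
s = sqrt(sum((x - mean)^2)/(n-1)) = 1.3366208
u_A = s / sqrt(n) = 1.3366208 / sqrt(8) = 0.47256682
u_B1 = 0.605 / sqrt(6) = 0.24699022
u_B2 = 0.849 / sqrt(2) = 0.60033366
u_B3 = 1.291 / sqrt(3) = 0.7453592
uc = sqrt(0.47256682^2 + 0.24699022^2 + 0.60033366^2 + 0.7453592^2) = 1.0955749
U = k * uc = 3 * 1.0955749
U = 3.2867

3.2867


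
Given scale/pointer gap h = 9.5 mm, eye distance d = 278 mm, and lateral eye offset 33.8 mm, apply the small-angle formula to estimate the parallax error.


error = h * offset / d
= 9.5 * 33.8 / 278
= 1.1550

1.1550


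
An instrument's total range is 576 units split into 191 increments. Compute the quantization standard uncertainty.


resolution = range / divisions
resolution = 576 / 191 = 3.0157068
u_res = resolution / (2*sqrt(3))
u_res = 3.0157068 / 3.4641016
u_res = 0.8706

0.8706


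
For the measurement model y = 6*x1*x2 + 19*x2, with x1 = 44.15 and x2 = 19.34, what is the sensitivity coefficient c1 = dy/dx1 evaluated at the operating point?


y = 6*x1*x2 + 19*x2
dy/dx1 = 6*x2
Evaluate at x2 = 19.34: c1 = 6 * 19.34
c1 = 116.0400

116.0400


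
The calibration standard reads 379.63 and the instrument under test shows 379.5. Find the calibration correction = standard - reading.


Correction = standard - reading
= 379.63 - 379.5
= 0.1300

0.1300


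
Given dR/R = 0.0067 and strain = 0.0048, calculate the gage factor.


GF = (dR/R) / epsilon
= 0.0067 / 0.0048
= 1.3958

1.3958


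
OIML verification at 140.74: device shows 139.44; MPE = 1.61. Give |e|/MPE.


e = indication - reference = 139.44 - 140.74 = -1.3000
|e| = 1.3000
ratio = |e| / MPE = 1.3000 / 1.61
ratio = 0.8075

0.8075


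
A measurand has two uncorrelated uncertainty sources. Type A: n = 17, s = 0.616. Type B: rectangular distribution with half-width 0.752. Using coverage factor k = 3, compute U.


u_A = s / sqrt(n) = 0.616 / sqrt(17) = 0.14940195
u_B = half_width / sqrt(3) = 0.752 / sqrt(3) = 0.4341674
uc = sqrt(u_A^2 + u_B^2) = sqrt(0.14940195^2 + 0.4341674^2) = 0.45915387
U = k * uc = 3 * 0.45915387
U = 1.3775

1.3775


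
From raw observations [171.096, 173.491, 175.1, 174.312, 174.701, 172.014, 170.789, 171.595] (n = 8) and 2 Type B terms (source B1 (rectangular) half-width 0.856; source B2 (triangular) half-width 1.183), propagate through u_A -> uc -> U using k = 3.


mean = (171.096 + 173.491 + 175.1 + 174.312 + 174.701 + 172.014 + 170.789 + 171.595) / 8 = 172.88725
s = sqrt(sum((x - mean)^2)/(n-1)) = 1.7164783
u_A = s / sqrt(n) = 1.7164783 / sqrt(8) = 0.60686672
u_B1 = 0.856 / sqrt(3) = 0.49421183
u_B2 = 1.183 / sqrt(6) = 0.48295773
uc = sqrt(0.60686672^2 + 0.49421183^2 + 0.48295773^2) = 0.91966337
U = k * uc = 3 * 0.91966337
U = 2.7590

2.7590


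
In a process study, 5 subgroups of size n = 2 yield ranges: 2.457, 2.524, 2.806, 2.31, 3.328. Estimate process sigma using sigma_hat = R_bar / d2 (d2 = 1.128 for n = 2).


R_bar = (2.457 + 2.524 + 2.806 + 2.31 + 3.328) / 5
R_bar = 13.425 / 5 = 2.685
sigma_hat = R_bar / d2 = 2.685 / 1.128 = 2.3803

2.3803


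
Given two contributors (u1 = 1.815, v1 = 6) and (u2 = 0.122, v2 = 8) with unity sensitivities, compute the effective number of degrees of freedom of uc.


uc = sqrt(u1^2 + u2^2) = sqrt(1.815^2 + 0.122^2) = 1.8190957
v_eff = uc^4 / (u1^4/v1 + u2^4/v2)
= 1.8190957^4 / (1.815^4/6 + 0.122^4/8)
= 10.950203 / 1.8086808
v_eff = 6.0542

6.0542


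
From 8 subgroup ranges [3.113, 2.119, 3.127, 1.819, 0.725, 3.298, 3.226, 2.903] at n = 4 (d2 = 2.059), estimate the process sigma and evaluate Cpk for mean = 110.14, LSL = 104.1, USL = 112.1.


R_bar = (3.113 + 2.119 + 3.127 + 1.819 + 0.725 + 3.298 + 3.226 + 2.903) / 8 = 2.54125
sigma = R_bar / d2 = 2.54125 / 2.059 = 1.2342156
Cp = (USL - LSL)/(6*sigma) = (112.1 - 104.1)/(6*1.2342156) = 1.0803
Cpu = (112.1 - 110.14)/(3*1.2342156) = 0.5294
Cpl = (110.14 - 104.1)/(3*1.2342156) = 1.6313
Cpk = min(Cpu, Cpl) = 0.5294

0.5294


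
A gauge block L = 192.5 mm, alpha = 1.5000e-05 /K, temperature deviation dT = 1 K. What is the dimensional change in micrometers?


dL = L * alpha * dT
= 192.5 * 1.5000e-05 * 1
= 0.0028875 mm
dL_um = 0.0028875 * 1000 = 2.8875 um

2.8875


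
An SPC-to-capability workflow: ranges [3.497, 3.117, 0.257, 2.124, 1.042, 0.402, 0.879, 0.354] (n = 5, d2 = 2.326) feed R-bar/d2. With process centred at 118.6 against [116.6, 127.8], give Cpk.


R_bar = (3.497 + 3.117 + 0.257 + 2.124 + 1.042 + 0.402 + 0.879 + 0.354) / 8 = 1.459
sigma = R_bar / d2 = 1.459 / 2.326 = 0.62725709
Cp = (USL - LSL)/(6*sigma) = (127.8 - 116.6)/(6*0.62725709) = 2.9759
Cpu = (127.8 - 118.6)/(3*0.62725709) = 4.8890
Cpl = (118.6 - 116.6)/(3*0.62725709) = 1.0628
Cpk = min(Cpu, Cpl) = 1.0628

1.0628


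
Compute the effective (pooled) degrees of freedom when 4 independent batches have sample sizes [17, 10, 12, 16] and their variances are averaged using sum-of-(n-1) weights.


nu = sum_i (n_i - 1)
nu = ((17 - 1) + (10 - 1) + (12 - 1) + (16 - 1))
nu = 16 + 9 + 11 + 15
nu = 51

51


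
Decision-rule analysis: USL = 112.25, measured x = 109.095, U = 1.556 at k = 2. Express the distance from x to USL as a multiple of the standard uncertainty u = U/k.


u = U / k = 1.556 / 2 = 0.778
margin = |USL - x| = |112.25 - 109.095| = 3.155
z = margin / u = 3.155 / 0.778
z = 4.0553

4.0553


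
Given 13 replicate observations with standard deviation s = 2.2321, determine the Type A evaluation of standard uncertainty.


u_A = s / sqrt(n)
u_A = 2.2321 / sqrt(13)
u_A = 2.2321 / 3.6055513
u_A = 0.6191

0.6191


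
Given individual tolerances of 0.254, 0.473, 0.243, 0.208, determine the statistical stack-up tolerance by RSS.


RSS = sqrt(0.254^2 + 0.473^2 + 0.243^2 + 0.208^2)
= sqrt(0.390558)
= 0.6249

0.6249


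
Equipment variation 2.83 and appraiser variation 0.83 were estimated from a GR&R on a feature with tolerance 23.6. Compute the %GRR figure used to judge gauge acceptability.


GRR = sqrt(EV^2 + AV^2) = sqrt(2.83^2 + 0.83^2) = 2.9492033
%GRR = GRR / tol * 100 = 2.9492033 / 23.6 * 100
%GRR = 12.4966

12.4966


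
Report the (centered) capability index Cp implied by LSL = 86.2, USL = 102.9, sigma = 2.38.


Cp = (USL - LSL) / (6 * sigma)
= (102.9 - 86.2) / (6 * 2.38)
= 16.7000 / 14.2800
= 1.1695

1.1695


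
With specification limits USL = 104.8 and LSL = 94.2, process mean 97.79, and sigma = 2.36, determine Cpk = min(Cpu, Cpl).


Cpu = (USL - mean) / (3*sigma) = (104.8 - 97.79) / (3*2.36) = 0.9901
Cpl = (mean - LSL) / (3*sigma) = (97.79 - 94.2) / (3*2.36) = 0.5071
Cpk = min(Cpu, Cpl) = 0.5071

0.5071


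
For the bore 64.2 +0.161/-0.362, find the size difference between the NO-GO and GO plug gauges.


GO = nominal - lower_tol (smallest hole = maximum material condition)
GO = 64.2 - 0.362 = 63.838
NO-GO = nominal + upper_tol (largest hole = least material condition)
NO-GO = 64.2 + 0.161 = 64.361
spread = NO-GO - GO = 64.361 - 63.838 = 0.5230

0.5230


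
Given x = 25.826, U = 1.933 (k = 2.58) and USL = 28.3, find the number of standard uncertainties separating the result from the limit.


u = U / k = 1.933 / 2.58 = 0.74922481
margin = |USL - x| = |28.3 - 25.826| = 2.474
z = margin / u = 2.474 / 0.74922481
z = 3.3021

3.3021


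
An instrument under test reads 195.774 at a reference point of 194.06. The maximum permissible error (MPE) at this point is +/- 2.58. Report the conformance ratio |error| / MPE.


e = indication - reference = 195.774 - 194.06 = 1.7140
|e| = 1.7140
ratio = |e| / MPE = 1.7140 / 2.58
ratio = 0.6643

0.6643


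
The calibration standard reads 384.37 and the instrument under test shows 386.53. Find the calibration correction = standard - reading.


Correction = standard - reading
= 384.37 - 386.53
= -2.1600

-2.1600


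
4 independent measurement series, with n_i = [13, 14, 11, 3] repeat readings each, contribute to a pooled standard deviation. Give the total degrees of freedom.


nu = sum_i (n_i - 1)
nu = ((13 - 1) + (14 - 1) + (11 - 1) + (3 - 1))
nu = 12 + 13 + 10 + 2
nu = 37

37


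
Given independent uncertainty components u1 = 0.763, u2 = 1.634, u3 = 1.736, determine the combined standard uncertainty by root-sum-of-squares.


uc = sqrt(0.763^2 + 1.634^2 + 1.736^2)
uc = sqrt(6.265821)
uc = 2.5032

2.5032


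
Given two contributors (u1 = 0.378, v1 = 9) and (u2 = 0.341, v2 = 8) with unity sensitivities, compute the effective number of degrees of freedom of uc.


uc = sqrt(u1^2 + u2^2) = sqrt(0.378^2 + 0.341^2) = 0.50908251
v_eff = uc^4 / (u1^4/v1 + u2^4/v2)
= 0.50908251^4 / (0.378^4/9 + 0.341^4/8)
= 0.067166498 / 0.0039585853
v_eff = 16.9673

16.9673


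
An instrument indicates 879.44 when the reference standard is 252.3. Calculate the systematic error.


Systematic error = measured - true
= 879.44 - 252.3
= 627.1400

627.1400


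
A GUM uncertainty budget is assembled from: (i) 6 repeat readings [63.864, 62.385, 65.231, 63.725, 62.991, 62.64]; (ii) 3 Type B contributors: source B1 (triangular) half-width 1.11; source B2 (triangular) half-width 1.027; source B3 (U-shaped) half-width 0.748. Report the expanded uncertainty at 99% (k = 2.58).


mean = (63.864 + 62.385 + 65.231 + 63.725 + 62.991 + 62.64) / 6 = 63.47266667
s = sqrt(sum((x - mean)^2)/(n-1)) = 1.0408559
u_A = s / sqrt(n) = 1.0408559 / sqrt(6) = 0.42492764
u_B1 = 1.11 / sqrt(6) = 0.4531556
u_B2 = 1.027 / sqrt(6) = 0.41927099
u_B3 = 0.748 / sqrt(2) = 0.52891587
uc = sqrt(0.42492764^2 + 0.4531556^2 + 0.41927099^2 + 0.52891587^2) = 0.91730783
U = k * uc = 2.58 * 0.91730783
U = 2.3667

2.3667


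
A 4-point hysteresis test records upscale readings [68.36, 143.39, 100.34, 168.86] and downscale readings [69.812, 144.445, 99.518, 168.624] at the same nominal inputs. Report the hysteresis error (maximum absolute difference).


|68.36 - 69.812| = 1.4520
|143.39 - 144.445| = 1.0550
|100.34 - 99.518| = 0.8220
|168.86 - 168.624| = 0.2360
hysteresis = max(diffs) = 1.4520

1.4520


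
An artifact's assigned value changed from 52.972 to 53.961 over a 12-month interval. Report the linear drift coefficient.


rate = (v2 - v1) / months
= (53.961 - 52.972) / 12
= 0.9890 / 12
= 0.0824

0.0824


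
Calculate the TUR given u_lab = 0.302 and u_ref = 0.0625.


TUR = u_lab / u_ref
= 0.302 / 0.0625
= 4.8320

4.8320


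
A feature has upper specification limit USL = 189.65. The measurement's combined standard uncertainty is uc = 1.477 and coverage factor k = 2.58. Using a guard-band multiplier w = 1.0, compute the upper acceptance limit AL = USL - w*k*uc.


U = k * uc = 2.58 * 1.477 = 3.81066
guard band g = w * U = 1.0 * 3.81066 = 3.81066
AL = USL - g = 189.65 - 3.81066
AL = 185.8393

185.8393


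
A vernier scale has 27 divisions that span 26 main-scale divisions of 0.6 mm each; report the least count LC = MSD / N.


LC = MSD / n_div
= 0.6 / 27
= 0.0222

0.0222


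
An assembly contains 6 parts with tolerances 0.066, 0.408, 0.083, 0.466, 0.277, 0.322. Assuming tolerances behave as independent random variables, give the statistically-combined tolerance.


RSS = sqrt(0.066^2 + 0.408^2 + 0.083^2 + 0.466^2 + 0.277^2 + 0.322^2)
= sqrt(0.575278)
= 0.7585

0.7585


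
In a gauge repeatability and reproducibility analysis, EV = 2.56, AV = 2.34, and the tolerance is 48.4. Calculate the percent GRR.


GRR = sqrt(EV^2 + AV^2) = sqrt(2.56^2 + 2.34^2) = 3.4683137
%GRR = GRR / tol * 100 = 3.4683137 / 48.4 * 100
%GRR = 7.1659

7.1659
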